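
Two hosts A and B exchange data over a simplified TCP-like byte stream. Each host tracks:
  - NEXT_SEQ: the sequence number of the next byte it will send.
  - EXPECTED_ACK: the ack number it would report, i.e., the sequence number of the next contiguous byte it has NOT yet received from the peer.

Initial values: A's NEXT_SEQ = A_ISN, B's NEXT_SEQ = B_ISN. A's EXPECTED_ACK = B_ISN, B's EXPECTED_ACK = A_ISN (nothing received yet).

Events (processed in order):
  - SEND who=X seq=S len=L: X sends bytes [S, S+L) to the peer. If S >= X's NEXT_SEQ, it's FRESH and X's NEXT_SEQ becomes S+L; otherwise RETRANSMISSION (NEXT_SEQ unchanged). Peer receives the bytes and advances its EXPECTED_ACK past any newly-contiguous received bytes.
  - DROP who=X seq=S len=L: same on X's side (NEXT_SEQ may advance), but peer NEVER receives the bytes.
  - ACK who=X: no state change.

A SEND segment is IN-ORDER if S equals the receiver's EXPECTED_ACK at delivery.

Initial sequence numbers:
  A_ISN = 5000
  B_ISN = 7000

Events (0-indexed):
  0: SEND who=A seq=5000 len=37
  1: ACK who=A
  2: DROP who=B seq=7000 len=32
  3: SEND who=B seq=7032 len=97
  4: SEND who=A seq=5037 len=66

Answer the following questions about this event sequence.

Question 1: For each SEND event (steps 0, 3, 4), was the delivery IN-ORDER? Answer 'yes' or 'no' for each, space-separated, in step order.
Answer: yes no yes

Derivation:
Step 0: SEND seq=5000 -> in-order
Step 3: SEND seq=7032 -> out-of-order
Step 4: SEND seq=5037 -> in-order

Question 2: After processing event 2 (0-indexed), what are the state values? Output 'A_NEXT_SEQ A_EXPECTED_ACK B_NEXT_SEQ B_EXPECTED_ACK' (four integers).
After event 0: A_seq=5037 A_ack=7000 B_seq=7000 B_ack=5037
After event 1: A_seq=5037 A_ack=7000 B_seq=7000 B_ack=5037
After event 2: A_seq=5037 A_ack=7000 B_seq=7032 B_ack=5037

5037 7000 7032 5037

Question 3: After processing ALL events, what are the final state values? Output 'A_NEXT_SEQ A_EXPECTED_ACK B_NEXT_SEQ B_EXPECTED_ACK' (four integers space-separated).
Answer: 5103 7000 7129 5103

Derivation:
After event 0: A_seq=5037 A_ack=7000 B_seq=7000 B_ack=5037
After event 1: A_seq=5037 A_ack=7000 B_seq=7000 B_ack=5037
After event 2: A_seq=5037 A_ack=7000 B_seq=7032 B_ack=5037
After event 3: A_seq=5037 A_ack=7000 B_seq=7129 B_ack=5037
After event 4: A_seq=5103 A_ack=7000 B_seq=7129 B_ack=5103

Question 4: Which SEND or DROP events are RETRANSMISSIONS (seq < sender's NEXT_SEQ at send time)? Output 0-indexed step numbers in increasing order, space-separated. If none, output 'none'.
Step 0: SEND seq=5000 -> fresh
Step 2: DROP seq=7000 -> fresh
Step 3: SEND seq=7032 -> fresh
Step 4: SEND seq=5037 -> fresh

Answer: none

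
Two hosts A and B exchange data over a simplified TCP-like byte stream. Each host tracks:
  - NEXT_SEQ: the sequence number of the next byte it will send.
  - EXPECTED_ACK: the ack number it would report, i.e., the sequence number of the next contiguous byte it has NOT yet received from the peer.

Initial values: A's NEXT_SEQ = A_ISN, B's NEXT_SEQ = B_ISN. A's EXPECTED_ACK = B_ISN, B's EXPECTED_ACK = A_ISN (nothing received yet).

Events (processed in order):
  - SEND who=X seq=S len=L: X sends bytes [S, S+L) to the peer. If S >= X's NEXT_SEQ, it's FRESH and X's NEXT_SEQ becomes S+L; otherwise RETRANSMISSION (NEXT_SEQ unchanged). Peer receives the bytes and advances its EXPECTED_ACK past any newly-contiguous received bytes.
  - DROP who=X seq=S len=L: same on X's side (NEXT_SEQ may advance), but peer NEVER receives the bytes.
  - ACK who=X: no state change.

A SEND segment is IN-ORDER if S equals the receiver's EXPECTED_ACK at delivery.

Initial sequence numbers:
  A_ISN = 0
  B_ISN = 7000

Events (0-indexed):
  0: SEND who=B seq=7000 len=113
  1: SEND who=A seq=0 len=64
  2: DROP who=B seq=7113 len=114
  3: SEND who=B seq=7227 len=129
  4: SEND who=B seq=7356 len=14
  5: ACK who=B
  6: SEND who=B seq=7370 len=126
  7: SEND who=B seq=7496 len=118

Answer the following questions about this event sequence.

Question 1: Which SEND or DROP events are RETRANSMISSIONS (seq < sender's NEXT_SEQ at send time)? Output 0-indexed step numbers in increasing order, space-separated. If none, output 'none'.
Step 0: SEND seq=7000 -> fresh
Step 1: SEND seq=0 -> fresh
Step 2: DROP seq=7113 -> fresh
Step 3: SEND seq=7227 -> fresh
Step 4: SEND seq=7356 -> fresh
Step 6: SEND seq=7370 -> fresh
Step 7: SEND seq=7496 -> fresh

Answer: none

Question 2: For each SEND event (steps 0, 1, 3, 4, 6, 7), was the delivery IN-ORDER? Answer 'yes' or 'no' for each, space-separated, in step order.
Answer: yes yes no no no no

Derivation:
Step 0: SEND seq=7000 -> in-order
Step 1: SEND seq=0 -> in-order
Step 3: SEND seq=7227 -> out-of-order
Step 4: SEND seq=7356 -> out-of-order
Step 6: SEND seq=7370 -> out-of-order
Step 7: SEND seq=7496 -> out-of-order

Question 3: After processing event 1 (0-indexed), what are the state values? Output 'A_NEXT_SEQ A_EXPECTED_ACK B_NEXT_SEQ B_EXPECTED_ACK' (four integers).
After event 0: A_seq=0 A_ack=7113 B_seq=7113 B_ack=0
After event 1: A_seq=64 A_ack=7113 B_seq=7113 B_ack=64

64 7113 7113 64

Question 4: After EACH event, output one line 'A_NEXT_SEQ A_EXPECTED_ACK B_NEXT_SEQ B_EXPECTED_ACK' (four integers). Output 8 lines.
0 7113 7113 0
64 7113 7113 64
64 7113 7227 64
64 7113 7356 64
64 7113 7370 64
64 7113 7370 64
64 7113 7496 64
64 7113 7614 64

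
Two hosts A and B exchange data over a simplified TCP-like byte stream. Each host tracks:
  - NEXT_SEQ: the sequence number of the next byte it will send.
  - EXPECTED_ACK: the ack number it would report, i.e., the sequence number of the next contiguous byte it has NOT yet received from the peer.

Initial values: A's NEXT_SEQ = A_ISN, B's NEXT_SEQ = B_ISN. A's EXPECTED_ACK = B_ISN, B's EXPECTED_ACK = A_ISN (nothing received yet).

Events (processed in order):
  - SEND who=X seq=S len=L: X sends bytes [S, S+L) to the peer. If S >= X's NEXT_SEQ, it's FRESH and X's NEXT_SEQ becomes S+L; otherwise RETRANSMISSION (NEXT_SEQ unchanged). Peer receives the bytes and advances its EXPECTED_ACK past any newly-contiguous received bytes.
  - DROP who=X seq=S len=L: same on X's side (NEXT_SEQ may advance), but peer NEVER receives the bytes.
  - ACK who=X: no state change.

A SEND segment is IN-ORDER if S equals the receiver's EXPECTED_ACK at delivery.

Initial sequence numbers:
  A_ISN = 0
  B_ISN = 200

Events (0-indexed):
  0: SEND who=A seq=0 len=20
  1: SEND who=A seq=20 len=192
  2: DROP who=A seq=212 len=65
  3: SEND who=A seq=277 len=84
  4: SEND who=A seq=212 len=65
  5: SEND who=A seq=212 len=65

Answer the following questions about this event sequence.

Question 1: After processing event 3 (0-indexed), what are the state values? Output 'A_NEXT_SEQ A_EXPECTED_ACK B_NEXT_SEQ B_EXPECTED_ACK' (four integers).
After event 0: A_seq=20 A_ack=200 B_seq=200 B_ack=20
After event 1: A_seq=212 A_ack=200 B_seq=200 B_ack=212
After event 2: A_seq=277 A_ack=200 B_seq=200 B_ack=212
After event 3: A_seq=361 A_ack=200 B_seq=200 B_ack=212

361 200 200 212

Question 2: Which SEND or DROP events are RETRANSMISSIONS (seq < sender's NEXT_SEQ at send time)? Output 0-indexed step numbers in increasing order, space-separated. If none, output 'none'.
Step 0: SEND seq=0 -> fresh
Step 1: SEND seq=20 -> fresh
Step 2: DROP seq=212 -> fresh
Step 3: SEND seq=277 -> fresh
Step 4: SEND seq=212 -> retransmit
Step 5: SEND seq=212 -> retransmit

Answer: 4 5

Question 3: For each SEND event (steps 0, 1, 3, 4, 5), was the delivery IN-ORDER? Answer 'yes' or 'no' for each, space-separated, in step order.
Answer: yes yes no yes no

Derivation:
Step 0: SEND seq=0 -> in-order
Step 1: SEND seq=20 -> in-order
Step 3: SEND seq=277 -> out-of-order
Step 4: SEND seq=212 -> in-order
Step 5: SEND seq=212 -> out-of-order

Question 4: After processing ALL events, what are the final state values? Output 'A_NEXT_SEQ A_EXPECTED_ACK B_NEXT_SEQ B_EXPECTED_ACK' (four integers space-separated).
Answer: 361 200 200 361

Derivation:
After event 0: A_seq=20 A_ack=200 B_seq=200 B_ack=20
After event 1: A_seq=212 A_ack=200 B_seq=200 B_ack=212
After event 2: A_seq=277 A_ack=200 B_seq=200 B_ack=212
After event 3: A_seq=361 A_ack=200 B_seq=200 B_ack=212
After event 4: A_seq=361 A_ack=200 B_seq=200 B_ack=361
After event 5: A_seq=361 A_ack=200 B_seq=200 B_ack=361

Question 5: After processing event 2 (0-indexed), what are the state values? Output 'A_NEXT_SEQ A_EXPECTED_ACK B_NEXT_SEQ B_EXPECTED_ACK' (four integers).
After event 0: A_seq=20 A_ack=200 B_seq=200 B_ack=20
After event 1: A_seq=212 A_ack=200 B_seq=200 B_ack=212
After event 2: A_seq=277 A_ack=200 B_seq=200 B_ack=212

277 200 200 212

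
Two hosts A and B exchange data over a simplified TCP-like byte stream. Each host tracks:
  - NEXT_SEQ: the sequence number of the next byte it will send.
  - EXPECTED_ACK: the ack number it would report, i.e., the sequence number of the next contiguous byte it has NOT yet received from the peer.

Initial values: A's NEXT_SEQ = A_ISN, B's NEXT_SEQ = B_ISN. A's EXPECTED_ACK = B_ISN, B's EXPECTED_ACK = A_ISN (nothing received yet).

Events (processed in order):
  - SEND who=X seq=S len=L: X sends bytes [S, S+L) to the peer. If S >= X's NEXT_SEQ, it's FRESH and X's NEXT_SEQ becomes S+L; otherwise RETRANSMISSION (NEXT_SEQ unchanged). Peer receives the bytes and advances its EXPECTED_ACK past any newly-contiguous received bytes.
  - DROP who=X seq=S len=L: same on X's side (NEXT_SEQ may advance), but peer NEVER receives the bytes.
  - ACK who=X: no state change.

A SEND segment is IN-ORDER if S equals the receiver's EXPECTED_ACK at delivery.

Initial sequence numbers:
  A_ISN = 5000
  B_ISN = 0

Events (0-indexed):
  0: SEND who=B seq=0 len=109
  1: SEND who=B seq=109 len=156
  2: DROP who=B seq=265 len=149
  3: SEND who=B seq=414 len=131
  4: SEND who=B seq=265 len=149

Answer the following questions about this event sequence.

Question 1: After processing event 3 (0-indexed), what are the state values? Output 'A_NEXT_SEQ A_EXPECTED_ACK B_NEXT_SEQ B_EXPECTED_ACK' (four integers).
After event 0: A_seq=5000 A_ack=109 B_seq=109 B_ack=5000
After event 1: A_seq=5000 A_ack=265 B_seq=265 B_ack=5000
After event 2: A_seq=5000 A_ack=265 B_seq=414 B_ack=5000
After event 3: A_seq=5000 A_ack=265 B_seq=545 B_ack=5000

5000 265 545 5000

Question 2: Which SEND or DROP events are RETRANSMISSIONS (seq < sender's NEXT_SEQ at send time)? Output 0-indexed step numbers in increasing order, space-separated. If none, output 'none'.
Step 0: SEND seq=0 -> fresh
Step 1: SEND seq=109 -> fresh
Step 2: DROP seq=265 -> fresh
Step 3: SEND seq=414 -> fresh
Step 4: SEND seq=265 -> retransmit

Answer: 4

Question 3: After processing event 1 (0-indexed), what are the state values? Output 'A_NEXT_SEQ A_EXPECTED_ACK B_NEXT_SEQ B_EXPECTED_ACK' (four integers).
After event 0: A_seq=5000 A_ack=109 B_seq=109 B_ack=5000
After event 1: A_seq=5000 A_ack=265 B_seq=265 B_ack=5000

5000 265 265 5000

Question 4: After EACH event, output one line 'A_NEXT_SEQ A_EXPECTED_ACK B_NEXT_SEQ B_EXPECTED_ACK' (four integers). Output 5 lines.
5000 109 109 5000
5000 265 265 5000
5000 265 414 5000
5000 265 545 5000
5000 545 545 5000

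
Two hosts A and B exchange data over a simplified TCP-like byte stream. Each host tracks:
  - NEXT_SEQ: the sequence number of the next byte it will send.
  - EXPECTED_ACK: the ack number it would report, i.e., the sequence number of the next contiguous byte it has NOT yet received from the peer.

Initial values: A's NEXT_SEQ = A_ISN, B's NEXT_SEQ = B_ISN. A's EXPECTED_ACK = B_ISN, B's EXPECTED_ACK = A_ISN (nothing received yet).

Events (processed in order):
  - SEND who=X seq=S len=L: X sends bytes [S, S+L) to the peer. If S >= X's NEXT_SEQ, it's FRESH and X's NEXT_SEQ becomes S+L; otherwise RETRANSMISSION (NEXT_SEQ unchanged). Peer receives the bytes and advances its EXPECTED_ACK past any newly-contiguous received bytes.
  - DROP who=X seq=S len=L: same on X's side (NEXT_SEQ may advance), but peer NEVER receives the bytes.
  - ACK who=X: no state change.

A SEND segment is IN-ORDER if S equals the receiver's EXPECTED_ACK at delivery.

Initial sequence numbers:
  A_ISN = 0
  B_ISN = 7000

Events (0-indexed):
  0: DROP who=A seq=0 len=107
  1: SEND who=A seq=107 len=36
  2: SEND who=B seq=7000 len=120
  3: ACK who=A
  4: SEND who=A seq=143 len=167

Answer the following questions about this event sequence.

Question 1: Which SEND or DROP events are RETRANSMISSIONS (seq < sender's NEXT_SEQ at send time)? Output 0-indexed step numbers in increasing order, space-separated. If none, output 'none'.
Step 0: DROP seq=0 -> fresh
Step 1: SEND seq=107 -> fresh
Step 2: SEND seq=7000 -> fresh
Step 4: SEND seq=143 -> fresh

Answer: none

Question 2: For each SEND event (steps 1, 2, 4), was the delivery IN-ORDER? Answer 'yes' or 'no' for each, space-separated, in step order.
Answer: no yes no

Derivation:
Step 1: SEND seq=107 -> out-of-order
Step 2: SEND seq=7000 -> in-order
Step 4: SEND seq=143 -> out-of-order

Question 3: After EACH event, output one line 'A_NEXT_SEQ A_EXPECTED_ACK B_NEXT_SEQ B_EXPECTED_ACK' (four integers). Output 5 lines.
107 7000 7000 0
143 7000 7000 0
143 7120 7120 0
143 7120 7120 0
310 7120 7120 0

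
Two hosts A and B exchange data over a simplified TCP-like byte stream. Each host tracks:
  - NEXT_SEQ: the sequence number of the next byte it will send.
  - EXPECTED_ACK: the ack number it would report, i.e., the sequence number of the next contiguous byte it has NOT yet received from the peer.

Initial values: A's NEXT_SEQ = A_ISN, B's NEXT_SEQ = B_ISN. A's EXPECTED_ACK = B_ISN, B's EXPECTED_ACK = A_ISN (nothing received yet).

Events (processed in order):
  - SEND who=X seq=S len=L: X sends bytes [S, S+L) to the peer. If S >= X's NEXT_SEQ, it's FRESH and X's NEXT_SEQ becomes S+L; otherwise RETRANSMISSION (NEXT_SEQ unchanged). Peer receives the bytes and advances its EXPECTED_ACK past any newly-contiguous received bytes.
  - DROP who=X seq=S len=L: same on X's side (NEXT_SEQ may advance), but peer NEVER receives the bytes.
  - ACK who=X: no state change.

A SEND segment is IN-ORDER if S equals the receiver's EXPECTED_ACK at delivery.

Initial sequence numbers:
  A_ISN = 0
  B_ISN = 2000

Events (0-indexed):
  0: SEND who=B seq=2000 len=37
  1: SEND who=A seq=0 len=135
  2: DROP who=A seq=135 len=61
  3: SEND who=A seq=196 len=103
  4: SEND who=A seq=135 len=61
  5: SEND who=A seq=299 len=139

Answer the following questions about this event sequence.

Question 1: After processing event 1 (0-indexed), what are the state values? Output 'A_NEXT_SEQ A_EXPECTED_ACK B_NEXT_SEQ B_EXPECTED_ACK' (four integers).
After event 0: A_seq=0 A_ack=2037 B_seq=2037 B_ack=0
After event 1: A_seq=135 A_ack=2037 B_seq=2037 B_ack=135

135 2037 2037 135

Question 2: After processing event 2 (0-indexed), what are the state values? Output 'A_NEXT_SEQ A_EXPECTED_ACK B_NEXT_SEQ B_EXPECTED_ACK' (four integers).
After event 0: A_seq=0 A_ack=2037 B_seq=2037 B_ack=0
After event 1: A_seq=135 A_ack=2037 B_seq=2037 B_ack=135
After event 2: A_seq=196 A_ack=2037 B_seq=2037 B_ack=135

196 2037 2037 135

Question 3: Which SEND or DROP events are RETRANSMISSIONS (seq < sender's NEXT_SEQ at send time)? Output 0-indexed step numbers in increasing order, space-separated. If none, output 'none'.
Step 0: SEND seq=2000 -> fresh
Step 1: SEND seq=0 -> fresh
Step 2: DROP seq=135 -> fresh
Step 3: SEND seq=196 -> fresh
Step 4: SEND seq=135 -> retransmit
Step 5: SEND seq=299 -> fresh

Answer: 4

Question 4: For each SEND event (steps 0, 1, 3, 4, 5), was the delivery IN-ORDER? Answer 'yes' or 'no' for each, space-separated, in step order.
Answer: yes yes no yes yes

Derivation:
Step 0: SEND seq=2000 -> in-order
Step 1: SEND seq=0 -> in-order
Step 3: SEND seq=196 -> out-of-order
Step 4: SEND seq=135 -> in-order
Step 5: SEND seq=299 -> in-order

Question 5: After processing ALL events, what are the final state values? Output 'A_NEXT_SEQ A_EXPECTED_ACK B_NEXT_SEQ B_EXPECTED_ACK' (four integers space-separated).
Answer: 438 2037 2037 438

Derivation:
After event 0: A_seq=0 A_ack=2037 B_seq=2037 B_ack=0
After event 1: A_seq=135 A_ack=2037 B_seq=2037 B_ack=135
After event 2: A_seq=196 A_ack=2037 B_seq=2037 B_ack=135
After event 3: A_seq=299 A_ack=2037 B_seq=2037 B_ack=135
After event 4: A_seq=299 A_ack=2037 B_seq=2037 B_ack=299
After event 5: A_seq=438 A_ack=2037 B_seq=2037 B_ack=438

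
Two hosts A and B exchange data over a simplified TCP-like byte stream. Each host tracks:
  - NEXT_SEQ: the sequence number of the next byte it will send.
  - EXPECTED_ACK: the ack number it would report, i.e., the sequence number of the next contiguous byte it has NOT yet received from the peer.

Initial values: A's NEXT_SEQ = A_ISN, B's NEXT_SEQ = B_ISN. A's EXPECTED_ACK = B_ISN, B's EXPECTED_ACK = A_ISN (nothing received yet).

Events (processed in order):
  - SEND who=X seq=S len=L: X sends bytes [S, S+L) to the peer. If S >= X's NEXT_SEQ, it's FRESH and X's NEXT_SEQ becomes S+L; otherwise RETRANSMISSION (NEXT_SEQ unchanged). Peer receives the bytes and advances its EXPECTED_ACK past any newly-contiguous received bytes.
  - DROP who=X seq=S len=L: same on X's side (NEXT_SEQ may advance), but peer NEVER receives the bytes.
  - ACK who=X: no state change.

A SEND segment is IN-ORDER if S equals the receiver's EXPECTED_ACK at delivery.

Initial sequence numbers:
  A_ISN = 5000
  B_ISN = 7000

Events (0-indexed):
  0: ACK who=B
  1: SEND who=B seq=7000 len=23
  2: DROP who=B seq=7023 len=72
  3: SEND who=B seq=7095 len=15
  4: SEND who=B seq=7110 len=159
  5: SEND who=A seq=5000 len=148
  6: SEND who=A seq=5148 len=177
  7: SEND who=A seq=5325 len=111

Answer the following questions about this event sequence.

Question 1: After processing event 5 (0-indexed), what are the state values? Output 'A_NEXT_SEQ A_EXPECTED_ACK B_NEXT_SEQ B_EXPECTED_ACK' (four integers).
After event 0: A_seq=5000 A_ack=7000 B_seq=7000 B_ack=5000
After event 1: A_seq=5000 A_ack=7023 B_seq=7023 B_ack=5000
After event 2: A_seq=5000 A_ack=7023 B_seq=7095 B_ack=5000
After event 3: A_seq=5000 A_ack=7023 B_seq=7110 B_ack=5000
After event 4: A_seq=5000 A_ack=7023 B_seq=7269 B_ack=5000
After event 5: A_seq=5148 A_ack=7023 B_seq=7269 B_ack=5148

5148 7023 7269 5148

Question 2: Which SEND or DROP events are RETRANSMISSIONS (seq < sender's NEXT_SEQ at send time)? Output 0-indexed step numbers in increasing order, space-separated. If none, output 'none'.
Step 1: SEND seq=7000 -> fresh
Step 2: DROP seq=7023 -> fresh
Step 3: SEND seq=7095 -> fresh
Step 4: SEND seq=7110 -> fresh
Step 5: SEND seq=5000 -> fresh
Step 6: SEND seq=5148 -> fresh
Step 7: SEND seq=5325 -> fresh

Answer: none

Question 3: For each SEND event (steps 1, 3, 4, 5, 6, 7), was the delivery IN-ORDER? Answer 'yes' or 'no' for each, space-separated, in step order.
Step 1: SEND seq=7000 -> in-order
Step 3: SEND seq=7095 -> out-of-order
Step 4: SEND seq=7110 -> out-of-order
Step 5: SEND seq=5000 -> in-order
Step 6: SEND seq=5148 -> in-order
Step 7: SEND seq=5325 -> in-order

Answer: yes no no yes yes yes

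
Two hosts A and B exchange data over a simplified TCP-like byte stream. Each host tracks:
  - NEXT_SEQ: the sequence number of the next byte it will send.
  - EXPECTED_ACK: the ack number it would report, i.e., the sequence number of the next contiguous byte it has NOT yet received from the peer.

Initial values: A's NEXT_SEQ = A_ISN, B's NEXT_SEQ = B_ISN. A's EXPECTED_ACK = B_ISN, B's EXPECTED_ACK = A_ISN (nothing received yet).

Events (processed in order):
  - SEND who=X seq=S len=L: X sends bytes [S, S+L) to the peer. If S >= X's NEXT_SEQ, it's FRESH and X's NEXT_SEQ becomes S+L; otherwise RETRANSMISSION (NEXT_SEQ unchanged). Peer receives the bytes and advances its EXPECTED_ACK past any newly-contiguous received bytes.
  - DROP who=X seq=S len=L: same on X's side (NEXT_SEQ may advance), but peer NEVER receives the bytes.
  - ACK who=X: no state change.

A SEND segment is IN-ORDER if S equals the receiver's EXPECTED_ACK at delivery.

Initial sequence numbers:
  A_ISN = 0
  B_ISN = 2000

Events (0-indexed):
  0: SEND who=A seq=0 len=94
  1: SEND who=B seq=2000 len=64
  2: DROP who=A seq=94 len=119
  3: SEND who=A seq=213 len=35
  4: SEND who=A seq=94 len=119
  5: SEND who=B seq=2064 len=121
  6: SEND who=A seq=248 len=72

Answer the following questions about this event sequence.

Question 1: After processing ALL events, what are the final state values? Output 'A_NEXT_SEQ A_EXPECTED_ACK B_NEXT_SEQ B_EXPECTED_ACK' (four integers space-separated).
After event 0: A_seq=94 A_ack=2000 B_seq=2000 B_ack=94
After event 1: A_seq=94 A_ack=2064 B_seq=2064 B_ack=94
After event 2: A_seq=213 A_ack=2064 B_seq=2064 B_ack=94
After event 3: A_seq=248 A_ack=2064 B_seq=2064 B_ack=94
After event 4: A_seq=248 A_ack=2064 B_seq=2064 B_ack=248
After event 5: A_seq=248 A_ack=2185 B_seq=2185 B_ack=248
After event 6: A_seq=320 A_ack=2185 B_seq=2185 B_ack=320

Answer: 320 2185 2185 320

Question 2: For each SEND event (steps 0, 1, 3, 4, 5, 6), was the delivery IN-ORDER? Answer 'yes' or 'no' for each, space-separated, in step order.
Answer: yes yes no yes yes yes

Derivation:
Step 0: SEND seq=0 -> in-order
Step 1: SEND seq=2000 -> in-order
Step 3: SEND seq=213 -> out-of-order
Step 4: SEND seq=94 -> in-order
Step 5: SEND seq=2064 -> in-order
Step 6: SEND seq=248 -> in-order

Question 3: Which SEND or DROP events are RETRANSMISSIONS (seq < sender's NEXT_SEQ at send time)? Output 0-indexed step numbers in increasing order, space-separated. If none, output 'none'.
Answer: 4

Derivation:
Step 0: SEND seq=0 -> fresh
Step 1: SEND seq=2000 -> fresh
Step 2: DROP seq=94 -> fresh
Step 3: SEND seq=213 -> fresh
Step 4: SEND seq=94 -> retransmit
Step 5: SEND seq=2064 -> fresh
Step 6: SEND seq=248 -> fresh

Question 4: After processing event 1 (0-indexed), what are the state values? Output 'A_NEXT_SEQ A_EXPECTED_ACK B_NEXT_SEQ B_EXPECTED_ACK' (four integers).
After event 0: A_seq=94 A_ack=2000 B_seq=2000 B_ack=94
After event 1: A_seq=94 A_ack=2064 B_seq=2064 B_ack=94

94 2064 2064 94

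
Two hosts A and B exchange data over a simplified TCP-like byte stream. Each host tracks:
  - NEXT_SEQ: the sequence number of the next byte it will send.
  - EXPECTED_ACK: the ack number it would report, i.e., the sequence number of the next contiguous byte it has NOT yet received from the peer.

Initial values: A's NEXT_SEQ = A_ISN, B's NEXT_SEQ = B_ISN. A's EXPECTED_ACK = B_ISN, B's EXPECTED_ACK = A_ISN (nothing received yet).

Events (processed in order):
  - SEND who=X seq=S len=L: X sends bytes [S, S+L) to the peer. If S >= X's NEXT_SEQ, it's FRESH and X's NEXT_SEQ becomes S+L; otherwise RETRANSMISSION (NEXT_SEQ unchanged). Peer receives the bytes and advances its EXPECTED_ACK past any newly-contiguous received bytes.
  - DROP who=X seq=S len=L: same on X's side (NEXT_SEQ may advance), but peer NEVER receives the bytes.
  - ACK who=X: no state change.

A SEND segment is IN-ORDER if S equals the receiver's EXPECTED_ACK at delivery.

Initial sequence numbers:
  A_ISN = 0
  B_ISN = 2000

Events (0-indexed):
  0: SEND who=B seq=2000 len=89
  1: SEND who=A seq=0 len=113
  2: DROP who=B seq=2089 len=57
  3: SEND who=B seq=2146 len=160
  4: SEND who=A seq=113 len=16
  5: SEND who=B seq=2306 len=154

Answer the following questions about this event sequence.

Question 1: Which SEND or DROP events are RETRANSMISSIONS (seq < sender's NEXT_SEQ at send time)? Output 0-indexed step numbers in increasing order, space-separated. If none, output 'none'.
Step 0: SEND seq=2000 -> fresh
Step 1: SEND seq=0 -> fresh
Step 2: DROP seq=2089 -> fresh
Step 3: SEND seq=2146 -> fresh
Step 4: SEND seq=113 -> fresh
Step 5: SEND seq=2306 -> fresh

Answer: none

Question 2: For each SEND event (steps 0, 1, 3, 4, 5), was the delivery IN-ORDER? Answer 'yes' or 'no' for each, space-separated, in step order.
Answer: yes yes no yes no

Derivation:
Step 0: SEND seq=2000 -> in-order
Step 1: SEND seq=0 -> in-order
Step 3: SEND seq=2146 -> out-of-order
Step 4: SEND seq=113 -> in-order
Step 5: SEND seq=2306 -> out-of-order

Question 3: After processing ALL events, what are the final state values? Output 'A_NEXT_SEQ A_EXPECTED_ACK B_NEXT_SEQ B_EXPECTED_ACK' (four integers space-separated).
Answer: 129 2089 2460 129

Derivation:
After event 0: A_seq=0 A_ack=2089 B_seq=2089 B_ack=0
After event 1: A_seq=113 A_ack=2089 B_seq=2089 B_ack=113
After event 2: A_seq=113 A_ack=2089 B_seq=2146 B_ack=113
After event 3: A_seq=113 A_ack=2089 B_seq=2306 B_ack=113
After event 4: A_seq=129 A_ack=2089 B_seq=2306 B_ack=129
After event 5: A_seq=129 A_ack=2089 B_seq=2460 B_ack=129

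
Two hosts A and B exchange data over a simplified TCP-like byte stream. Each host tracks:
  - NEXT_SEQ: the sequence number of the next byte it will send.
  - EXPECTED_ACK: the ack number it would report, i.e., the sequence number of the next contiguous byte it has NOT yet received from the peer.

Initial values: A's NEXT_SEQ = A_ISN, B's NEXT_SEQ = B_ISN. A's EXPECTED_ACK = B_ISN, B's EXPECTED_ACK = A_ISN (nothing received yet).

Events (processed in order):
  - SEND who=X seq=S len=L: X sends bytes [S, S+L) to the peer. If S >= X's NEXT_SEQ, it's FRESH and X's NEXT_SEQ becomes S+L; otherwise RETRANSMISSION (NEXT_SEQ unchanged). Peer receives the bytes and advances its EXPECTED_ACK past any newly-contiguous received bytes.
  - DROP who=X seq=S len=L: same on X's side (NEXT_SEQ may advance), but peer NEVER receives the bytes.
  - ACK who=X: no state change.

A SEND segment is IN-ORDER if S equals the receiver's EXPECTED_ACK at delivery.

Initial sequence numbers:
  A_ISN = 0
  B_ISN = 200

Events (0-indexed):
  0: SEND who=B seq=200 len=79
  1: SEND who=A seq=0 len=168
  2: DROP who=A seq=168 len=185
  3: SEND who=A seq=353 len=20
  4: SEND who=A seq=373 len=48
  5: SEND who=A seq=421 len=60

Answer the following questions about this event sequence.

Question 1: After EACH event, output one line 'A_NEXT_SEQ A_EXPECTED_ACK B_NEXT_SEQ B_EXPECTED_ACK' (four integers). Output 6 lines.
0 279 279 0
168 279 279 168
353 279 279 168
373 279 279 168
421 279 279 168
481 279 279 168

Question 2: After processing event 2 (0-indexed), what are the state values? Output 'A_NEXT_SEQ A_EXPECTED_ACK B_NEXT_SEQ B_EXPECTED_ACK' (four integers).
After event 0: A_seq=0 A_ack=279 B_seq=279 B_ack=0
After event 1: A_seq=168 A_ack=279 B_seq=279 B_ack=168
After event 2: A_seq=353 A_ack=279 B_seq=279 B_ack=168

353 279 279 168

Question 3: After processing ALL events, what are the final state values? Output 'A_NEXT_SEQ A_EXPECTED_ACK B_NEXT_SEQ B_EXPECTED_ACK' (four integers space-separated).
After event 0: A_seq=0 A_ack=279 B_seq=279 B_ack=0
After event 1: A_seq=168 A_ack=279 B_seq=279 B_ack=168
After event 2: A_seq=353 A_ack=279 B_seq=279 B_ack=168
After event 3: A_seq=373 A_ack=279 B_seq=279 B_ack=168
After event 4: A_seq=421 A_ack=279 B_seq=279 B_ack=168
After event 5: A_seq=481 A_ack=279 B_seq=279 B_ack=168

Answer: 481 279 279 168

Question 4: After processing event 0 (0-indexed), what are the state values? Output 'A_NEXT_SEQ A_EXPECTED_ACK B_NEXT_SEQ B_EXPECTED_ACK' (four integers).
After event 0: A_seq=0 A_ack=279 B_seq=279 B_ack=0

0 279 279 0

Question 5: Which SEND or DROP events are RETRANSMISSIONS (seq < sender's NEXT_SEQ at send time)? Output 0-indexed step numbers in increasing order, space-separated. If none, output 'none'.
Answer: none

Derivation:
Step 0: SEND seq=200 -> fresh
Step 1: SEND seq=0 -> fresh
Step 2: DROP seq=168 -> fresh
Step 3: SEND seq=353 -> fresh
Step 4: SEND seq=373 -> fresh
Step 5: SEND seq=421 -> fresh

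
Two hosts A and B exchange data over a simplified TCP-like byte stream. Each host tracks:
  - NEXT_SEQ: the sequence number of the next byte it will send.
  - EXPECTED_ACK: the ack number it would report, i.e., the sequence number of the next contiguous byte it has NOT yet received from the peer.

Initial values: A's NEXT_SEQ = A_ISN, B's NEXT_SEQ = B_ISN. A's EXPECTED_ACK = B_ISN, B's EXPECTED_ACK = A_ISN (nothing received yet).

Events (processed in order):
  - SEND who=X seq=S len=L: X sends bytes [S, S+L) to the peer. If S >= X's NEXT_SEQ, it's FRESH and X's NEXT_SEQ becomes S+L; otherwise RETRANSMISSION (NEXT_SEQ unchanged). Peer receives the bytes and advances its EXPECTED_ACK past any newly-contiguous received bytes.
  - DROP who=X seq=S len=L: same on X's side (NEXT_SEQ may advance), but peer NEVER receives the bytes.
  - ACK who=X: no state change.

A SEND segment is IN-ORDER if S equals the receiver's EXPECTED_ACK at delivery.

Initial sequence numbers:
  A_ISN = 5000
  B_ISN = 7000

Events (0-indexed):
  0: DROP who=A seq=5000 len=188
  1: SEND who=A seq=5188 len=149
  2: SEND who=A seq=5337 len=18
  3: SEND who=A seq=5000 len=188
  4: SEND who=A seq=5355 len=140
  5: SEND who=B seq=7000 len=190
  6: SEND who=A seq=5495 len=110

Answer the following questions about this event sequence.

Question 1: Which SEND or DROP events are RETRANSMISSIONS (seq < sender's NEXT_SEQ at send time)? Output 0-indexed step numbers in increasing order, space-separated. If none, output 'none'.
Answer: 3

Derivation:
Step 0: DROP seq=5000 -> fresh
Step 1: SEND seq=5188 -> fresh
Step 2: SEND seq=5337 -> fresh
Step 3: SEND seq=5000 -> retransmit
Step 4: SEND seq=5355 -> fresh
Step 5: SEND seq=7000 -> fresh
Step 6: SEND seq=5495 -> fresh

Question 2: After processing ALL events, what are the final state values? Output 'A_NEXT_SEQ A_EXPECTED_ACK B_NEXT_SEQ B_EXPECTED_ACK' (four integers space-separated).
After event 0: A_seq=5188 A_ack=7000 B_seq=7000 B_ack=5000
After event 1: A_seq=5337 A_ack=7000 B_seq=7000 B_ack=5000
After event 2: A_seq=5355 A_ack=7000 B_seq=7000 B_ack=5000
After event 3: A_seq=5355 A_ack=7000 B_seq=7000 B_ack=5355
After event 4: A_seq=5495 A_ack=7000 B_seq=7000 B_ack=5495
After event 5: A_seq=5495 A_ack=7190 B_seq=7190 B_ack=5495
After event 6: A_seq=5605 A_ack=7190 B_seq=7190 B_ack=5605

Answer: 5605 7190 7190 5605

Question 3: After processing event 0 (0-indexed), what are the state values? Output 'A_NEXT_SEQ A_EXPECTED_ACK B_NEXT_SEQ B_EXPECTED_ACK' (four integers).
After event 0: A_seq=5188 A_ack=7000 B_seq=7000 B_ack=5000

5188 7000 7000 5000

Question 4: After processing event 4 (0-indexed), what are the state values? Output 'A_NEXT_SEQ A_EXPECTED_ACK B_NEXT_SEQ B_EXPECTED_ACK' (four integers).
After event 0: A_seq=5188 A_ack=7000 B_seq=7000 B_ack=5000
After event 1: A_seq=5337 A_ack=7000 B_seq=7000 B_ack=5000
After event 2: A_seq=5355 A_ack=7000 B_seq=7000 B_ack=5000
After event 3: A_seq=5355 A_ack=7000 B_seq=7000 B_ack=5355
After event 4: A_seq=5495 A_ack=7000 B_seq=7000 B_ack=5495

5495 7000 7000 5495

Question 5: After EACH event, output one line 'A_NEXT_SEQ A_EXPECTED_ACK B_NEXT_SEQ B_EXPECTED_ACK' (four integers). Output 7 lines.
5188 7000 7000 5000
5337 7000 7000 5000
5355 7000 7000 5000
5355 7000 7000 5355
5495 7000 7000 5495
5495 7190 7190 5495
5605 7190 7190 5605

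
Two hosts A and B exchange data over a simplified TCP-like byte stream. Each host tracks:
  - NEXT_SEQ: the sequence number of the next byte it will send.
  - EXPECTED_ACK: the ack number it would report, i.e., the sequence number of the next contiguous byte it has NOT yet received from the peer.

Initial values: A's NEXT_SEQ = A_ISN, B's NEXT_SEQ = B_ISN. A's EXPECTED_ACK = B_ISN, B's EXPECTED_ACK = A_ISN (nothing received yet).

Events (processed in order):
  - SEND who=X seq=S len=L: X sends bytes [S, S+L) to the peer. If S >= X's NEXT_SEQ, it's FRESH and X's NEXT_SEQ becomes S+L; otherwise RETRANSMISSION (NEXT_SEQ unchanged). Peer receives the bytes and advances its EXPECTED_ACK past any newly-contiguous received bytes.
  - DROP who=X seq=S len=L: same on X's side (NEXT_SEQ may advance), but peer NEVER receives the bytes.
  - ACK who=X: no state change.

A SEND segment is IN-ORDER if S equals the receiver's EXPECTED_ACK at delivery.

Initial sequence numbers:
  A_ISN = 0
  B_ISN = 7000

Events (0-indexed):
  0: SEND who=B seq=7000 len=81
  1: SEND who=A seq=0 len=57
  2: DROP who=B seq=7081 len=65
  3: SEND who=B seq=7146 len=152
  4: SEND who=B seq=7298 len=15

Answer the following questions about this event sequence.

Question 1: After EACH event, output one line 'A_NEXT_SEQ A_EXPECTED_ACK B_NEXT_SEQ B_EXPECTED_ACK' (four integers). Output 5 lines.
0 7081 7081 0
57 7081 7081 57
57 7081 7146 57
57 7081 7298 57
57 7081 7313 57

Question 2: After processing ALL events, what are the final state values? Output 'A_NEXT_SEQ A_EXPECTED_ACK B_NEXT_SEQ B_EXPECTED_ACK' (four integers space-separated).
Answer: 57 7081 7313 57

Derivation:
After event 0: A_seq=0 A_ack=7081 B_seq=7081 B_ack=0
After event 1: A_seq=57 A_ack=7081 B_seq=7081 B_ack=57
After event 2: A_seq=57 A_ack=7081 B_seq=7146 B_ack=57
After event 3: A_seq=57 A_ack=7081 B_seq=7298 B_ack=57
After event 4: A_seq=57 A_ack=7081 B_seq=7313 B_ack=57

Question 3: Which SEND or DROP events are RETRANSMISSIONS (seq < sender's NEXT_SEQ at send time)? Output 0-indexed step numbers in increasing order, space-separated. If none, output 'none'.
Answer: none

Derivation:
Step 0: SEND seq=7000 -> fresh
Step 1: SEND seq=0 -> fresh
Step 2: DROP seq=7081 -> fresh
Step 3: SEND seq=7146 -> fresh
Step 4: SEND seq=7298 -> fresh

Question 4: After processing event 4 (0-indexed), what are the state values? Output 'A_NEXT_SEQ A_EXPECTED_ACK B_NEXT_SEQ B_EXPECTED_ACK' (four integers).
After event 0: A_seq=0 A_ack=7081 B_seq=7081 B_ack=0
After event 1: A_seq=57 A_ack=7081 B_seq=7081 B_ack=57
After event 2: A_seq=57 A_ack=7081 B_seq=7146 B_ack=57
After event 3: A_seq=57 A_ack=7081 B_seq=7298 B_ack=57
After event 4: A_seq=57 A_ack=7081 B_seq=7313 B_ack=57

57 7081 7313 57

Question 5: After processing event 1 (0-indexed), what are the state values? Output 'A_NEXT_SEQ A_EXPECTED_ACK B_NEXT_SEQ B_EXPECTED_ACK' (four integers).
After event 0: A_seq=0 A_ack=7081 B_seq=7081 B_ack=0
After event 1: A_seq=57 A_ack=7081 B_seq=7081 B_ack=57

57 7081 7081 57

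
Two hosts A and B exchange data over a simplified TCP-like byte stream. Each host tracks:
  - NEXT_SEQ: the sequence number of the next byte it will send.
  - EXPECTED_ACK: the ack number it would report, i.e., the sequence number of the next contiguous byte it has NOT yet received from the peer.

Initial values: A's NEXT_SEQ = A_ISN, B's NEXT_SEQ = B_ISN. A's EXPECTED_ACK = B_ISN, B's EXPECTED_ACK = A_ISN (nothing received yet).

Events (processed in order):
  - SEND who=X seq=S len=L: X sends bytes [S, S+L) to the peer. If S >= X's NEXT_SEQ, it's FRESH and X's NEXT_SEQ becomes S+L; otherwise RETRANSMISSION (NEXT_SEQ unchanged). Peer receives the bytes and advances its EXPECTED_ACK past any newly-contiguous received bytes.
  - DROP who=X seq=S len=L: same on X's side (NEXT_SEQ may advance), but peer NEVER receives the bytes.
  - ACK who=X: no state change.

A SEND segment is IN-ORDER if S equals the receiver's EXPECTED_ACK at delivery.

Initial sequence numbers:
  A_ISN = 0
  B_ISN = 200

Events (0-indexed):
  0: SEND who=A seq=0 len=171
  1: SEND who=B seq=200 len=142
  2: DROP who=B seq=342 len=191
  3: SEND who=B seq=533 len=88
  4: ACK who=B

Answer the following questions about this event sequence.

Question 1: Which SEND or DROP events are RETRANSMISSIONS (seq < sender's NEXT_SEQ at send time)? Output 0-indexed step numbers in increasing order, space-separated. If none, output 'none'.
Answer: none

Derivation:
Step 0: SEND seq=0 -> fresh
Step 1: SEND seq=200 -> fresh
Step 2: DROP seq=342 -> fresh
Step 3: SEND seq=533 -> fresh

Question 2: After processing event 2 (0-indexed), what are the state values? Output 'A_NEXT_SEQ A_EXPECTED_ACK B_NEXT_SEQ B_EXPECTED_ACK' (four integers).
After event 0: A_seq=171 A_ack=200 B_seq=200 B_ack=171
After event 1: A_seq=171 A_ack=342 B_seq=342 B_ack=171
After event 2: A_seq=171 A_ack=342 B_seq=533 B_ack=171

171 342 533 171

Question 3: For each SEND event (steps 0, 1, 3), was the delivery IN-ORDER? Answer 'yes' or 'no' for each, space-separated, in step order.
Answer: yes yes no

Derivation:
Step 0: SEND seq=0 -> in-order
Step 1: SEND seq=200 -> in-order
Step 3: SEND seq=533 -> out-of-order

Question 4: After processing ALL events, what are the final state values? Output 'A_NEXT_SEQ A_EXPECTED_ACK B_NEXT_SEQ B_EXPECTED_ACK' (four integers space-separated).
Answer: 171 342 621 171

Derivation:
After event 0: A_seq=171 A_ack=200 B_seq=200 B_ack=171
After event 1: A_seq=171 A_ack=342 B_seq=342 B_ack=171
After event 2: A_seq=171 A_ack=342 B_seq=533 B_ack=171
After event 3: A_seq=171 A_ack=342 B_seq=621 B_ack=171
After event 4: A_seq=171 A_ack=342 B_seq=621 B_ack=171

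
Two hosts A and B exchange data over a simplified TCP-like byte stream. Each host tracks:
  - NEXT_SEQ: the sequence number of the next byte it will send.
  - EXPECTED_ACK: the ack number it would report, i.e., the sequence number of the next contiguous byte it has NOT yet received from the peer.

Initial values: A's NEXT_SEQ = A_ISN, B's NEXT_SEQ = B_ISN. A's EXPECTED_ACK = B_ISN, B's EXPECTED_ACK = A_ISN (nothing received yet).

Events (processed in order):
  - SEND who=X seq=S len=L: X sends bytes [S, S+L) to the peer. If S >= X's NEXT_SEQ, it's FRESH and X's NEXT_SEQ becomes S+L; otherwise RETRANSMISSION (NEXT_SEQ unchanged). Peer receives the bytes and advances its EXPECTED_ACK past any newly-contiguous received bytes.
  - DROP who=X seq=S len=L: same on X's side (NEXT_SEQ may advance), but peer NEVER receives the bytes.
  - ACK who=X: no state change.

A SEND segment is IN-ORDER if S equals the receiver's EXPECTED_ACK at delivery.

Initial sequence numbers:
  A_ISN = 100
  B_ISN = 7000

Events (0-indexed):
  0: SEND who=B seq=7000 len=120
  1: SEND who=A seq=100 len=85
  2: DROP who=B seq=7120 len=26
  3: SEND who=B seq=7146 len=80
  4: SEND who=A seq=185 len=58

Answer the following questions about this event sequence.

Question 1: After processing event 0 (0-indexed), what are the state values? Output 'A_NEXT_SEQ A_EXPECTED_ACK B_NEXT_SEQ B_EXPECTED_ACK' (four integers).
After event 0: A_seq=100 A_ack=7120 B_seq=7120 B_ack=100

100 7120 7120 100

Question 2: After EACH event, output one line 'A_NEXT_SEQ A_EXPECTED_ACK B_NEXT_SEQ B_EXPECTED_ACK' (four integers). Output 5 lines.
100 7120 7120 100
185 7120 7120 185
185 7120 7146 185
185 7120 7226 185
243 7120 7226 243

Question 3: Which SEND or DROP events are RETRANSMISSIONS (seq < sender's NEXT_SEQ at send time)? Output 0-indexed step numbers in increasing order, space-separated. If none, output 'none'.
Answer: none

Derivation:
Step 0: SEND seq=7000 -> fresh
Step 1: SEND seq=100 -> fresh
Step 2: DROP seq=7120 -> fresh
Step 3: SEND seq=7146 -> fresh
Step 4: SEND seq=185 -> fresh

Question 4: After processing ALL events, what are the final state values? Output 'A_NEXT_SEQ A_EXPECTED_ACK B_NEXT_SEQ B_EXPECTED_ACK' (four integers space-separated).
After event 0: A_seq=100 A_ack=7120 B_seq=7120 B_ack=100
After event 1: A_seq=185 A_ack=7120 B_seq=7120 B_ack=185
After event 2: A_seq=185 A_ack=7120 B_seq=7146 B_ack=185
After event 3: A_seq=185 A_ack=7120 B_seq=7226 B_ack=185
After event 4: A_seq=243 A_ack=7120 B_seq=7226 B_ack=243

Answer: 243 7120 7226 243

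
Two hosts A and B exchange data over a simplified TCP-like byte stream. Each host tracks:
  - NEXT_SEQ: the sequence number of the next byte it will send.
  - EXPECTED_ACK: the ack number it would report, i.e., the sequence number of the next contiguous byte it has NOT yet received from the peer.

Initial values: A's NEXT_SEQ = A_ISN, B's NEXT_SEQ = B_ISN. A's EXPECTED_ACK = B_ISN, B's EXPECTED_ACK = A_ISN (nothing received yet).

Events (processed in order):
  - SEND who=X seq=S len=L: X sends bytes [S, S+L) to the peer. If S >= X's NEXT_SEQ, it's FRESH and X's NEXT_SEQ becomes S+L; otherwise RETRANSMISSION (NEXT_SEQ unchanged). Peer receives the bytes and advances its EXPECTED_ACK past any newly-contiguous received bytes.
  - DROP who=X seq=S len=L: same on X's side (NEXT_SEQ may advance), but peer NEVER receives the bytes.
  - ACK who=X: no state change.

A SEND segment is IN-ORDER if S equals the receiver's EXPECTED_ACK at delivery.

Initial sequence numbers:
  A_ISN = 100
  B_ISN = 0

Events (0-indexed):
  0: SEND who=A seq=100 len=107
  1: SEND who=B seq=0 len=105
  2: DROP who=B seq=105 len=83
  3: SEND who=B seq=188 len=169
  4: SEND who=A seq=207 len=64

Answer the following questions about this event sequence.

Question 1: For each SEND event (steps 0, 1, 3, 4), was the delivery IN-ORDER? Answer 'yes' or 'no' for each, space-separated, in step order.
Step 0: SEND seq=100 -> in-order
Step 1: SEND seq=0 -> in-order
Step 3: SEND seq=188 -> out-of-order
Step 4: SEND seq=207 -> in-order

Answer: yes yes no yes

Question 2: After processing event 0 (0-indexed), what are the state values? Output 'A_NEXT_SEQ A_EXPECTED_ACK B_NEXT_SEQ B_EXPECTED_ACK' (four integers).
After event 0: A_seq=207 A_ack=0 B_seq=0 B_ack=207

207 0 0 207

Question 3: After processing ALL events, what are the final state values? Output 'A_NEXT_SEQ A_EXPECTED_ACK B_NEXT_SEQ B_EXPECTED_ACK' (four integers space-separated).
Answer: 271 105 357 271

Derivation:
After event 0: A_seq=207 A_ack=0 B_seq=0 B_ack=207
After event 1: A_seq=207 A_ack=105 B_seq=105 B_ack=207
After event 2: A_seq=207 A_ack=105 B_seq=188 B_ack=207
After event 3: A_seq=207 A_ack=105 B_seq=357 B_ack=207
After event 4: A_seq=271 A_ack=105 B_seq=357 B_ack=271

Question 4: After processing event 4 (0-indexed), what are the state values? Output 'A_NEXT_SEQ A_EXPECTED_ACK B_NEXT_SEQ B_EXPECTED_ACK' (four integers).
After event 0: A_seq=207 A_ack=0 B_seq=0 B_ack=207
After event 1: A_seq=207 A_ack=105 B_seq=105 B_ack=207
After event 2: A_seq=207 A_ack=105 B_seq=188 B_ack=207
After event 3: A_seq=207 A_ack=105 B_seq=357 B_ack=207
After event 4: A_seq=271 A_ack=105 B_seq=357 B_ack=271

271 105 357 271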